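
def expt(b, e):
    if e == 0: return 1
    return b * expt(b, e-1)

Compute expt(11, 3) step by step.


expt(11, 3)
= 11 * expt(11, 2)
= 11 * 11 * expt(11, 1)
= 11 * 11 * 11 * expt(11, 0)
= 11 * 11 * 11 * 1
= 1331

1331


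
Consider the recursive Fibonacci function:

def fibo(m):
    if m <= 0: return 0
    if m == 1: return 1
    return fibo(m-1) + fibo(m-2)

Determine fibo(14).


Computing fibo(14) bottom-up:
fibo(0) = 0
fibo(1) = 1
fibo(2) = fibo(1) + fibo(0) = 1 + 0 = 1
fibo(3) = fibo(2) + fibo(1) = 1 + 1 = 2
fibo(4) = fibo(3) + fibo(2) = 2 + 1 = 3
fibo(5) = fibo(4) + fibo(3) = 3 + 2 = 5
fibo(6) = fibo(5) + fibo(4) = 5 + 3 = 8
fibo(7) = fibo(6) + fibo(5) = 8 + 5 = 13
fibo(8) = fibo(7) + fibo(6) = 13 + 8 = 21
fibo(9) = fibo(8) + fibo(7) = 21 + 13 = 34
fibo(10) = fibo(9) + fibo(8) = 34 + 21 = 55
fibo(11) = fibo(10) + fibo(9) = 55 + 34 = 89
fibo(12) = fibo(11) + fibo(10) = 89 + 55 = 144
fibo(13) = fibo(12) + fibo(11) = 144 + 89 = 233
fibo(14) = fibo(13) + fibo(12) = 233 + 144 = 377

377


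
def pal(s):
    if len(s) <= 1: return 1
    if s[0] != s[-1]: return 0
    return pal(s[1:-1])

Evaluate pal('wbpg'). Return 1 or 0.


pal('wbpg'): s[0]='w' != s[-1]='g' -> return 0
Result: 0 (not a palindrome)

0


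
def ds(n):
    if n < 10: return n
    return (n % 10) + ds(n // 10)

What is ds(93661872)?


ds(93661872) = 2 + ds(9366187)
ds(9366187) = 7 + ds(936618)
ds(936618) = 8 + ds(93661)
ds(93661) = 1 + ds(9366)
ds(9366) = 6 + ds(936)
ds(936) = 6 + ds(93)
ds(93) = 3 + ds(9)
ds(9) = 9  (base case)
Total: 2 + 7 + 8 + 1 + 6 + 6 + 3 + 9 = 42

42


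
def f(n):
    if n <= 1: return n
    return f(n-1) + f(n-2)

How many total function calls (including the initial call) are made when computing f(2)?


Let C(n) = total calls for f(n)
C(0) = 1, C(1) = 1
C(2) = 1 + C(1) + C(0) = 1 + 1 + 1 = 3

3


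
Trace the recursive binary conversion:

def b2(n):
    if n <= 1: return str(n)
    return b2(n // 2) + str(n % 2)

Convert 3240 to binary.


b2(3240) = b2(1620) + '0'
b2(1620) = b2(810) + '0'
b2(810) = b2(405) + '0'
b2(405) = b2(202) + '1'
b2(202) = b2(101) + '0'
b2(101) = b2(50) + '1'
b2(50) = b2(25) + '0'
b2(25) = b2(12) + '1'
b2(12) = b2(6) + '0'
b2(6) = b2(3) + '0'
b2(3) = b2(1) + '1'
b2(1) = '1'  (base case)
Concatenating: '1' + '1' + '0' + '0' + '1' + '0' + '1' + '0' + '1' + '0' + '0' + '0' = '110010101000'

110010101000


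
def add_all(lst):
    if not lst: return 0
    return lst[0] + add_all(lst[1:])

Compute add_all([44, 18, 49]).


add_all([44, 18, 49]) = 44 + add_all([18, 49])
add_all([18, 49]) = 18 + add_all([49])
add_all([49]) = 49 + add_all([])
add_all([]) = 0  (base case)
Total: 44 + 18 + 49 + 0 = 111

111


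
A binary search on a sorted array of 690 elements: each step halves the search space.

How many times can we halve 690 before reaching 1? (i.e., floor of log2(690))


690 / 2 = 345
345 / 2 = 172
172 / 2 = 86
86 / 2 = 43
43 / 2 = 21
21 / 2 = 10
10 / 2 = 5
5 / 2 = 2
2 / 2 = 1
Reached 1 after 9 halvings

9


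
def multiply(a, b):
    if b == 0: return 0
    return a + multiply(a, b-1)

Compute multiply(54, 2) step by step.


multiply(54, 2) = 54 + multiply(54, 1)
multiply(54, 1) = 54 + multiply(54, 0)
multiply(54, 0) = 0  (base case)
Total: 54 + 54 + 0 = 108

108


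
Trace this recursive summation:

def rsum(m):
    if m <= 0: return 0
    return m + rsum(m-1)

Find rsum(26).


rsum(26)
= 26 + 25 + 24 + 23 + 22 + 21 + 20 + 19 + 18 + 17 + 16 + 15 + 14 + 13 + 12 + 11 + 10 + 9 + 8 + 7 + 6 + 5 + 4 + 3 + 2 + 1 + rsum(0)
= 26 + 25 + 24 + 23 + 22 + 21 + 20 + 19 + 18 + 17 + 16 + 15 + 14 + 13 + 12 + 11 + 10 + 9 + 8 + 7 + 6 + 5 + 4 + 3 + 2 + 1 + 0
= 351

351


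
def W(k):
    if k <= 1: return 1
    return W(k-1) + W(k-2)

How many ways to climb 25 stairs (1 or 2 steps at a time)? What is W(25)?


Building up from base cases:
W(0) = 1
W(1) = 1
W(2) = W(1) + W(0) = 1 + 1 = 2
W(3) = W(2) + W(1) = 2 + 1 = 3
W(4) = W(3) + W(2) = 3 + 2 = 5
W(5) = W(4) + W(3) = 5 + 3 = 8
W(6) = W(5) + W(4) = 8 + 5 = 13
W(7) = W(6) + W(5) = 13 + 8 = 21
W(8) = W(7) + W(6) = 21 + 13 = 34
W(9) = W(8) + W(7) = 34 + 21 = 55
W(10) = W(9) + W(8) = 55 + 34 = 89
W(11) = W(10) + W(9) = 89 + 55 = 144
W(12) = W(11) + W(10) = 144 + 89 = 233
W(13) = W(12) + W(11) = 233 + 144 = 377
W(14) = W(13) + W(12) = 377 + 233 = 610
W(15) = W(14) + W(13) = 610 + 377 = 987
W(16) = W(15) + W(14) = 987 + 610 = 1597
W(17) = W(16) + W(15) = 1597 + 987 = 2584
W(18) = W(17) + W(16) = 2584 + 1597 = 4181
W(19) = W(18) + W(17) = 4181 + 2584 = 6765
W(20) = W(19) + W(18) = 6765 + 4181 = 10946
W(21) = W(20) + W(19) = 10946 + 6765 = 17711
W(22) = W(21) + W(20) = 17711 + 10946 = 28657
W(23) = W(22) + W(21) = 28657 + 17711 = 46368
W(24) = W(23) + W(22) = 46368 + 28657 = 75025
W(25) = W(24) + W(23) = 75025 + 46368 = 121393

121393


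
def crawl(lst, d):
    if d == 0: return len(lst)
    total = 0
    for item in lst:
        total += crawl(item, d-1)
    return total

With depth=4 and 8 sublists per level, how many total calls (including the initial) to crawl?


At depth 0 (root): 1 call
At depth 1: each of 1 parents calls crawl on 8 children = 8 calls
At depth 2: each of 8 parents calls crawl on 8 children = 64 calls
At depth 3: each of 64 parents calls crawl on 8 children = 512 calls
At depth 4: each of 512 parents calls crawl on 8 children = 4096 calls
Total: 1 + 8 + 64 + 512 + 4096 = 4681

4681


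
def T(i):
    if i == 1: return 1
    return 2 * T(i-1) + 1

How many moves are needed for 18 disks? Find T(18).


T(18) = 2 * T(17) + 1
T(17) = 2 * T(16) + 1
T(16) = 2 * T(15) + 1
T(15) = 2 * T(14) + 1
T(14) = 2 * T(13) + 1
T(13) = 2 * T(12) + 1
T(12) = 2 * T(11) + 1
T(11) = 2 * T(10) + 1
T(10) = 2 * T(9) + 1
T(9) = 2 * T(8) + 1
T(8) = 2 * T(7) + 1
T(7) = 2 * T(6) + 1
T(6) = 2 * T(5) + 1
T(5) = 2 * T(4) + 1
T(4) = 2 * T(3) + 1
T(3) = 2 * T(2) + 1
T(2) = 2 * T(1) + 1
T(1) = 1  (base case)
T(2) = 2 * 1 + 1 = 3
T(3) = 2 * 3 + 1 = 7
T(4) = 2 * 7 + 1 = 15
T(5) = 2 * 15 + 1 = 31
T(6) = 2 * 31 + 1 = 63
T(7) = 2 * 63 + 1 = 127
T(8) = 2 * 127 + 1 = 255
T(9) = 2 * 255 + 1 = 511
T(10) = 2 * 511 + 1 = 1023
T(11) = 2 * 1023 + 1 = 2047
T(12) = 2 * 2047 + 1 = 4095
T(13) = 2 * 4095 + 1 = 8191
T(14) = 2 * 8191 + 1 = 16383
T(15) = 2 * 16383 + 1 = 32767
T(16) = 2 * 32767 + 1 = 65535
T(17) = 2 * 65535 + 1 = 131071
T(18) = 2 * 131071 + 1 = 262143

262143


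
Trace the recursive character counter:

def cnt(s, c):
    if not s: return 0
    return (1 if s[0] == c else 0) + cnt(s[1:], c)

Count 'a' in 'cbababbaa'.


s[0]='c' != 'a' -> 0
s[0]='b' != 'a' -> 0
s[0]='a' == 'a' -> 1
s[0]='b' != 'a' -> 0
s[0]='a' == 'a' -> 1
s[0]='b' != 'a' -> 0
s[0]='b' != 'a' -> 0
s[0]='a' == 'a' -> 1
s[0]='a' == 'a' -> 1
Sum: 0 + 0 + 1 + 0 + 1 + 0 + 0 + 1 + 1 = 4

4


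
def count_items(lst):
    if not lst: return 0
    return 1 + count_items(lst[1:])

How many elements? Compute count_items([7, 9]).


count_items([7, 9]) = 1 + count_items([9])
count_items([9]) = 1 + count_items([])
count_items([]) = 0  (base case)
Unwinding: 1 + 1 + 0 = 2

2


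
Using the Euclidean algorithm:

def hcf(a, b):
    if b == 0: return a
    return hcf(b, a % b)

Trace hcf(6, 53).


hcf(6, 53) = hcf(53, 6)
hcf(53, 6) = hcf(6, 5)
hcf(6, 5) = hcf(5, 1)
hcf(5, 1) = hcf(1, 0)
hcf(1, 0) = 1  (base case)

1


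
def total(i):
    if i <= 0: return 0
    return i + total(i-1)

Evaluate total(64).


total(64)
= 64 + 63 + 62 + 61 + 60 + 59 + 58 + 57 + 56 + 55 + 54 + 53 + 52 + 51 + 50 + 49 + 48 + 47 + 46 + 45 + 44 + 43 + 42 + 41 + 40 + 39 + 38 + 37 + 36 + 35 + 34 + 33 + 32 + 31 + 30 + 29 + 28 + 27 + 26 + 25 + 24 + 23 + 22 + 21 + 20 + 19 + 18 + 17 + 16 + 15 + 14 + 13 + 12 + 11 + 10 + 9 + 8 + 7 + 6 + 5 + 4 + 3 + 2 + 1 + total(0)
= 64 + 63 + 62 + 61 + 60 + 59 + 58 + 57 + 56 + 55 + 54 + 53 + 52 + 51 + 50 + 49 + 48 + 47 + 46 + 45 + 44 + 43 + 42 + 41 + 40 + 39 + 38 + 37 + 36 + 35 + 34 + 33 + 32 + 31 + 30 + 29 + 28 + 27 + 26 + 25 + 24 + 23 + 22 + 21 + 20 + 19 + 18 + 17 + 16 + 15 + 14 + 13 + 12 + 11 + 10 + 9 + 8 + 7 + 6 + 5 + 4 + 3 + 2 + 1 + 0
= 2080

2080


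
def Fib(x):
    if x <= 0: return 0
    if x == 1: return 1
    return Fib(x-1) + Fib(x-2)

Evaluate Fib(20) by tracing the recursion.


Computing Fib(20) bottom-up:
Fib(0) = 0
Fib(1) = 1
Fib(2) = Fib(1) + Fib(0) = 1 + 0 = 1
Fib(3) = Fib(2) + Fib(1) = 1 + 1 = 2
Fib(4) = Fib(3) + Fib(2) = 2 + 1 = 3
Fib(5) = Fib(4) + Fib(3) = 3 + 2 = 5
Fib(6) = Fib(5) + Fib(4) = 5 + 3 = 8
Fib(7) = Fib(6) + Fib(5) = 8 + 5 = 13
Fib(8) = Fib(7) + Fib(6) = 13 + 8 = 21
Fib(9) = Fib(8) + Fib(7) = 21 + 13 = 34
Fib(10) = Fib(9) + Fib(8) = 34 + 21 = 55
Fib(11) = Fib(10) + Fib(9) = 55 + 34 = 89
Fib(12) = Fib(11) + Fib(10) = 89 + 55 = 144
Fib(13) = Fib(12) + Fib(11) = 144 + 89 = 233
Fib(14) = Fib(13) + Fib(12) = 233 + 144 = 377
Fib(15) = Fib(14) + Fib(13) = 377 + 233 = 610
Fib(16) = Fib(15) + Fib(14) = 610 + 377 = 987
Fib(17) = Fib(16) + Fib(15) = 987 + 610 = 1597
Fib(18) = Fib(17) + Fib(16) = 1597 + 987 = 2584
Fib(19) = Fib(18) + Fib(17) = 2584 + 1597 = 4181
Fib(20) = Fib(19) + Fib(18) = 4181 + 2584 = 6765

6765


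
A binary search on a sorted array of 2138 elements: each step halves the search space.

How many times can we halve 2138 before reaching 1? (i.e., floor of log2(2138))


2138 / 2 = 1069
1069 / 2 = 534
534 / 2 = 267
267 / 2 = 133
133 / 2 = 66
66 / 2 = 33
33 / 2 = 16
16 / 2 = 8
8 / 2 = 4
4 / 2 = 2
2 / 2 = 1
Reached 1 after 11 halvings

11


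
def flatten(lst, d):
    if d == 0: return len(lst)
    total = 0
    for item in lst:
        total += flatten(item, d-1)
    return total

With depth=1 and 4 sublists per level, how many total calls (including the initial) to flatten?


At depth 0 (root): 1 call
At depth 1: each of 1 parents calls flatten on 4 children = 4 calls
Total: 1 + 4 = 5

5


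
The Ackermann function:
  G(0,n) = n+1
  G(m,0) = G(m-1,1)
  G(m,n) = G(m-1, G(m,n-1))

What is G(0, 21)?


G(0, 21) = 22
Result: G(0, 21) = 22

22


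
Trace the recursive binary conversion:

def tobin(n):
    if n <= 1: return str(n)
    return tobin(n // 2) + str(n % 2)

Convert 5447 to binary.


tobin(5447) = tobin(2723) + '1'
tobin(2723) = tobin(1361) + '1'
tobin(1361) = tobin(680) + '1'
tobin(680) = tobin(340) + '0'
tobin(340) = tobin(170) + '0'
tobin(170) = tobin(85) + '0'
tobin(85) = tobin(42) + '1'
tobin(42) = tobin(21) + '0'
tobin(21) = tobin(10) + '1'
tobin(10) = tobin(5) + '0'
tobin(5) = tobin(2) + '1'
tobin(2) = tobin(1) + '0'
tobin(1) = '1'  (base case)
Concatenating: '1' + '0' + '1' + '0' + '1' + '0' + '1' + '0' + '0' + '0' + '1' + '1' + '1' = '1010101000111'

1010101000111


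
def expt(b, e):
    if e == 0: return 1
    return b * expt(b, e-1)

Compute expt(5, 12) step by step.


expt(5, 12)
= 5 * expt(5, 11)
= 5 * 5 * expt(5, 10)
= 5 * 5 * 5 * expt(5, 9)
= 5 * 5 * 5 * 5 * expt(5, 8)
= 5 * 5 * 5 * 5 * 5 * expt(5, 7)
= 5 * 5 * 5 * 5 * 5 * 5 * expt(5, 6)
= 5 * 5 * 5 * 5 * 5 * 5 * 5 * expt(5, 5)
= 5 * 5 * 5 * 5 * 5 * 5 * 5 * 5 * expt(5, 4)
= 5 * 5 * 5 * 5 * 5 * 5 * 5 * 5 * 5 * expt(5, 3)
= 5 * 5 * 5 * 5 * 5 * 5 * 5 * 5 * 5 * 5 * expt(5, 2)
= 5 * 5 * 5 * 5 * 5 * 5 * 5 * 5 * 5 * 5 * 5 * expt(5, 1)
= 5 * 5 * 5 * 5 * 5 * 5 * 5 * 5 * 5 * 5 * 5 * 5 * expt(5, 0)
= 5 * 5 * 5 * 5 * 5 * 5 * 5 * 5 * 5 * 5 * 5 * 5 * 1
= 244140625

244140625


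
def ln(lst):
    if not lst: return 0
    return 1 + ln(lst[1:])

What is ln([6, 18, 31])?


ln([6, 18, 31]) = 1 + ln([18, 31])
ln([18, 31]) = 1 + ln([31])
ln([31]) = 1 + ln([])
ln([]) = 0  (base case)
Unwinding: 1 + 1 + 1 + 0 = 3

3


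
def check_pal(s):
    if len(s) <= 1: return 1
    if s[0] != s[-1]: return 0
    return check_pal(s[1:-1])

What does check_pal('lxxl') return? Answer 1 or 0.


check_pal('lxxl'): s[0]='l' == s[-1]='l' -> check check_pal('xx')
check_pal('xx'): s[0]='x' == s[-1]='x' -> check check_pal('')
check_pal(''): len <= 1 -> return 1  (base case)
Result: 1 (palindrome)

1


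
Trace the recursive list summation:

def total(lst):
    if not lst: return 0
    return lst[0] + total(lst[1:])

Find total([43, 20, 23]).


total([43, 20, 23]) = 43 + total([20, 23])
total([20, 23]) = 20 + total([23])
total([23]) = 23 + total([])
total([]) = 0  (base case)
Total: 43 + 20 + 23 + 0 = 86

86


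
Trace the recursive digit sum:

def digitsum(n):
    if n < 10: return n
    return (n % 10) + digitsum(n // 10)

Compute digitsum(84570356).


digitsum(84570356) = 6 + digitsum(8457035)
digitsum(8457035) = 5 + digitsum(845703)
digitsum(845703) = 3 + digitsum(84570)
digitsum(84570) = 0 + digitsum(8457)
digitsum(8457) = 7 + digitsum(845)
digitsum(845) = 5 + digitsum(84)
digitsum(84) = 4 + digitsum(8)
digitsum(8) = 8  (base case)
Total: 6 + 5 + 3 + 0 + 7 + 5 + 4 + 8 = 38

38


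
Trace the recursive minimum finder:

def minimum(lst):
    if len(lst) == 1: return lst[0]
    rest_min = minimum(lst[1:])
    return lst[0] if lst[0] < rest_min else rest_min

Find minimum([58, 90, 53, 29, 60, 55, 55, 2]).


minimum([58, 90, 53, 29, 60, 55, 55, 2]): compare 58 with minimum([90, 53, 29, 60, 55, 55, 2])
minimum([90, 53, 29, 60, 55, 55, 2]): compare 90 with minimum([53, 29, 60, 55, 55, 2])
minimum([53, 29, 60, 55, 55, 2]): compare 53 with minimum([29, 60, 55, 55, 2])
minimum([29, 60, 55, 55, 2]): compare 29 with minimum([60, 55, 55, 2])
minimum([60, 55, 55, 2]): compare 60 with minimum([55, 55, 2])
minimum([55, 55, 2]): compare 55 with minimum([55, 2])
minimum([55, 2]): compare 55 with minimum([2])
minimum([2]) = 2  (base case)
Compare 55 with 2 -> 2
Compare 55 with 2 -> 2
Compare 60 with 2 -> 2
Compare 29 with 2 -> 2
Compare 53 with 2 -> 2
Compare 90 with 2 -> 2
Compare 58 with 2 -> 2

2


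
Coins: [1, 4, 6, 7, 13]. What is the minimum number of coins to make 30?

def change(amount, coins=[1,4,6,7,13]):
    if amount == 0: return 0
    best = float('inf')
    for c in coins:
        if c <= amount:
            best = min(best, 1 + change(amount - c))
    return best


Building up with DP:
change(0) = 0
change(1) = min(1+change(0)=1+0=1) = 1
change(2) = min(1+change(1)=1+1=2) = 2
change(3) = min(1+change(2)=1+2=3) = 3
change(4) = min(1+change(3)=1+3=4, 1+change(0)=1+0=1) = 1
change(5) = min(1+change(4)=1+1=2, 1+change(1)=1+1=2) = 2
change(6) = min(1+change(5)=1+2=3, 1+change(2)=1+2=3, 1+change(0)=1+0=1) = 1
change(7) = min(1+change(6)=1+1=2, 1+change(3)=1+3=4, 1+change(1)=1+1=2, 1+change(0)=1+0=1) = 1
change(8) = min(1+change(7)=1+1=2, 1+change(4)=1+1=2, 1+change(2)=1+2=3, 1+change(1)=1+1=2) = 2
change(9) = min(1+change(8)=1+2=3, 1+change(5)=1+2=3, 1+change(3)=1+3=4, 1+change(2)=1+2=3) = 3
change(10) = min(1+change(9)=1+3=4, 1+change(6)=1+1=2, 1+change(4)=1+1=2, 1+change(3)=1+3=4) = 2
change(11) = min(1+change(10)=1+2=3, 1+change(7)=1+1=2, 1+change(5)=1+2=3, 1+change(4)=1+1=2) = 2
change(12) = min(1+change(11)=1+2=3, 1+change(8)=1+2=3, 1+change(6)=1+1=2, 1+change(5)=1+2=3) = 2
change(13) = min(1+change(12)=1+2=3, 1+change(9)=1+3=4, 1+change(7)=1+1=2, 1+change(6)=1+1=2, 1+change(0)=1+0=1) = 1
change(14) = min(1+change(13)=1+1=2, 1+change(10)=1+2=3, 1+change(8)=1+2=3, 1+change(7)=1+1=2, 1+change(1)=1+1=2) = 2
change(15) = min(1+change(14)=1+2=3, 1+change(11)=1+2=3, 1+change(9)=1+3=4, 1+change(8)=1+2=3, 1+change(2)=1+2=3) = 3
change(16) = min(1+change(15)=1+3=4, 1+change(12)=1+2=3, 1+change(10)=1+2=3, 1+change(9)=1+3=4, 1+change(3)=1+3=4) = 3
change(17) = min(1+change(16)=1+3=4, 1+change(13)=1+1=2, 1+change(11)=1+2=3, 1+change(10)=1+2=3, 1+change(4)=1+1=2) = 2
change(18) = min(1+change(17)=1+2=3, 1+change(14)=1+2=3, 1+change(12)=1+2=3, 1+change(11)=1+2=3, 1+change(5)=1+2=3) = 3
change(19) = min(1+change(18)=1+3=4, 1+change(15)=1+3=4, 1+change(13)=1+1=2, 1+change(12)=1+2=3, 1+change(6)=1+1=2) = 2
change(20) = min(1+change(19)=1+2=3, 1+change(16)=1+3=4, 1+change(14)=1+2=3, 1+change(13)=1+1=2, 1+change(7)=1+1=2) = 2
change(21) = min(1+change(20)=1+2=3, 1+change(17)=1+2=3, 1+change(15)=1+3=4, 1+change(14)=1+2=3, 1+change(8)=1+2=3) = 3
change(22) = min(1+change(21)=1+3=4, 1+change(18)=1+3=4, 1+change(16)=1+3=4, 1+change(15)=1+3=4, 1+change(9)=1+3=4) = 4
change(23) = min(1+change(22)=1+4=5, 1+change(19)=1+2=3, 1+change(17)=1+2=3, 1+change(16)=1+3=4, 1+change(10)=1+2=3) = 3
change(24) = min(1+change(23)=1+3=4, 1+change(20)=1+2=3, 1+change(18)=1+3=4, 1+change(17)=1+2=3, 1+change(11)=1+2=3) = 3
change(25) = min(1+change(24)=1+3=4, 1+change(21)=1+3=4, 1+change(19)=1+2=3, 1+change(18)=1+3=4, 1+change(12)=1+2=3) = 3
change(26) = min(1+change(25)=1+3=4, 1+change(22)=1+4=5, 1+change(20)=1+2=3, 1+change(19)=1+2=3, 1+change(13)=1+1=2) = 2
change(27) = min(1+change(26)=1+2=3, 1+change(23)=1+3=4, 1+change(21)=1+3=4, 1+change(20)=1+2=3, 1+change(14)=1+2=3) = 3
change(28) = min(1+change(27)=1+3=4, 1+change(24)=1+3=4, 1+change(22)=1+4=5, 1+change(21)=1+3=4, 1+change(15)=1+3=4) = 4
change(29) = min(1+change(28)=1+4=5, 1+change(25)=1+3=4, 1+change(23)=1+3=4, 1+change(22)=1+4=5, 1+change(16)=1+3=4) = 4
change(30) = min(1+change(29)=1+4=5, 1+change(26)=1+2=3, 1+change(24)=1+3=4, 1+change(23)=1+3=4, 1+change(17)=1+2=3) = 3

3


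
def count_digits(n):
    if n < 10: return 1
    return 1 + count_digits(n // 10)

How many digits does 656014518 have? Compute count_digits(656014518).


count_digits(656014518) = 1 + count_digits(65601451)
count_digits(65601451) = 1 + count_digits(6560145)
count_digits(6560145) = 1 + count_digits(656014)
count_digits(656014) = 1 + count_digits(65601)
count_digits(65601) = 1 + count_digits(6560)
count_digits(6560) = 1 + count_digits(656)
count_digits(656) = 1 + count_digits(65)
count_digits(65) = 1 + count_digits(6)
count_digits(6) = 1  (base case: 6 < 10)
Unwinding: 1 + 1 + 1 + 1 + 1 + 1 + 1 + 1 + 1 = 9

9


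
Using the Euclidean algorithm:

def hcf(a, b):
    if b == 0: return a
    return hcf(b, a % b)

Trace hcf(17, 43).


hcf(17, 43) = hcf(43, 17)
hcf(43, 17) = hcf(17, 9)
hcf(17, 9) = hcf(9, 8)
hcf(9, 8) = hcf(8, 1)
hcf(8, 1) = hcf(1, 0)
hcf(1, 0) = 1  (base case)

1


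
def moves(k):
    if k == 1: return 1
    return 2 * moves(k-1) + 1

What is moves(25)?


moves(25) = 2 * moves(24) + 1
moves(24) = 2 * moves(23) + 1
moves(23) = 2 * moves(22) + 1
moves(22) = 2 * moves(21) + 1
moves(21) = 2 * moves(20) + 1
moves(20) = 2 * moves(19) + 1
moves(19) = 2 * moves(18) + 1
moves(18) = 2 * moves(17) + 1
moves(17) = 2 * moves(16) + 1
moves(16) = 2 * moves(15) + 1
moves(15) = 2 * moves(14) + 1
moves(14) = 2 * moves(13) + 1
moves(13) = 2 * moves(12) + 1
moves(12) = 2 * moves(11) + 1
moves(11) = 2 * moves(10) + 1
moves(10) = 2 * moves(9) + 1
moves(9) = 2 * moves(8) + 1
moves(8) = 2 * moves(7) + 1
moves(7) = 2 * moves(6) + 1
moves(6) = 2 * moves(5) + 1
moves(5) = 2 * moves(4) + 1
moves(4) = 2 * moves(3) + 1
moves(3) = 2 * moves(2) + 1
moves(2) = 2 * moves(1) + 1
moves(1) = 1  (base case)
moves(2) = 2 * 1 + 1 = 3
moves(3) = 2 * 3 + 1 = 7
moves(4) = 2 * 7 + 1 = 15
moves(5) = 2 * 15 + 1 = 31
moves(6) = 2 * 31 + 1 = 63
moves(7) = 2 * 63 + 1 = 127
moves(8) = 2 * 127 + 1 = 255
moves(9) = 2 * 255 + 1 = 511
moves(10) = 2 * 511 + 1 = 1023
moves(11) = 2 * 1023 + 1 = 2047
moves(12) = 2 * 2047 + 1 = 4095
moves(13) = 2 * 4095 + 1 = 8191
moves(14) = 2 * 8191 + 1 = 16383
moves(15) = 2 * 16383 + 1 = 32767
moves(16) = 2 * 32767 + 1 = 65535
moves(17) = 2 * 65535 + 1 = 131071
moves(18) = 2 * 131071 + 1 = 262143
moves(19) = 2 * 262143 + 1 = 524287
moves(20) = 2 * 524287 + 1 = 1048575
moves(21) = 2 * 1048575 + 1 = 2097151
moves(22) = 2 * 2097151 + 1 = 4194303
moves(23) = 2 * 4194303 + 1 = 8388607
moves(24) = 2 * 8388607 + 1 = 16777215
moves(25) = 2 * 16777215 + 1 = 33554431

33554431


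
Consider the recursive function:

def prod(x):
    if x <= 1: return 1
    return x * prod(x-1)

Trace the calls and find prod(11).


prod(11)
= 11 * prod(10)
= 11 * 10 * prod(9)
= 11 * 10 * 9 * prod(8)
= 11 * 10 * 9 * 8 * prod(7)
= 11 * 10 * 9 * 8 * 7 * prod(6)
= 11 * 10 * 9 * 8 * 7 * 6 * prod(5)
= 11 * 10 * 9 * 8 * 7 * 6 * 5 * prod(4)
= 11 * 10 * 9 * 8 * 7 * 6 * 5 * 4 * prod(3)
= 11 * 10 * 9 * 8 * 7 * 6 * 5 * 4 * 3 * prod(2)
= 11 * 10 * 9 * 8 * 7 * 6 * 5 * 4 * 3 * 2 * prod(1)
= 11 * 10 * 9 * 8 * 7 * 6 * 5 * 4 * 3 * 2 * 1
= 39916800

39916800


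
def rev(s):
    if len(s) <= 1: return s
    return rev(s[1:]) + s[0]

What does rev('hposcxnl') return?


rev('hposcxnl') = rev('poscxnl') + 'h'
rev('poscxnl') = rev('oscxnl') + 'p'
rev('oscxnl') = rev('scxnl') + 'o'
rev('scxnl') = rev('cxnl') + 's'
rev('cxnl') = rev('xnl') + 'c'
rev('xnl') = rev('nl') + 'x'
rev('nl') = rev('l') + 'n'
rev('l') = 'l'  (base case)
Concatenating: 'l' + 'n' + 'x' + 'c' + 's' + 'o' + 'p' + 'h' = 'lnxcsoph'

lnxcsoph


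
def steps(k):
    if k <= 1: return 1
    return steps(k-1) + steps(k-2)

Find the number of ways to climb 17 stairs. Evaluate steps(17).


Building up from base cases:
steps(0) = 1
steps(1) = 1
steps(2) = steps(1) + steps(0) = 1 + 1 = 2
steps(3) = steps(2) + steps(1) = 2 + 1 = 3
steps(4) = steps(3) + steps(2) = 3 + 2 = 5
steps(5) = steps(4) + steps(3) = 5 + 3 = 8
steps(6) = steps(5) + steps(4) = 8 + 5 = 13
steps(7) = steps(6) + steps(5) = 13 + 8 = 21
steps(8) = steps(7) + steps(6) = 21 + 13 = 34
steps(9) = steps(8) + steps(7) = 34 + 21 = 55
steps(10) = steps(9) + steps(8) = 55 + 34 = 89
steps(11) = steps(10) + steps(9) = 89 + 55 = 144
steps(12) = steps(11) + steps(10) = 144 + 89 = 233
steps(13) = steps(12) + steps(11) = 233 + 144 = 377
steps(14) = steps(13) + steps(12) = 377 + 233 = 610
steps(15) = steps(14) + steps(13) = 610 + 377 = 987
steps(16) = steps(15) + steps(14) = 987 + 610 = 1597
steps(17) = steps(16) + steps(15) = 1597 + 987 = 2584

2584


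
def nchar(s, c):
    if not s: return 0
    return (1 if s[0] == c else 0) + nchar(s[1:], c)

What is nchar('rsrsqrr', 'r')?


s[0]='r' == 'r' -> 1
s[0]='s' != 'r' -> 0
s[0]='r' == 'r' -> 1
s[0]='s' != 'r' -> 0
s[0]='q' != 'r' -> 0
s[0]='r' == 'r' -> 1
s[0]='r' == 'r' -> 1
Sum: 1 + 0 + 1 + 0 + 0 + 1 + 1 = 4

4


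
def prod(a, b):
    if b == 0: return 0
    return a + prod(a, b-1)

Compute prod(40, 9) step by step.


prod(40, 9) = 40 + prod(40, 8)
prod(40, 8) = 40 + prod(40, 7)
prod(40, 7) = 40 + prod(40, 6)
prod(40, 6) = 40 + prod(40, 5)
prod(40, 5) = 40 + prod(40, 4)
prod(40, 4) = 40 + prod(40, 3)
prod(40, 3) = 40 + prod(40, 2)
prod(40, 2) = 40 + prod(40, 1)
prod(40, 1) = 40 + prod(40, 0)
prod(40, 0) = 0  (base case)
Total: 40 + 40 + 40 + 40 + 40 + 40 + 40 + 40 + 40 + 0 = 360

360


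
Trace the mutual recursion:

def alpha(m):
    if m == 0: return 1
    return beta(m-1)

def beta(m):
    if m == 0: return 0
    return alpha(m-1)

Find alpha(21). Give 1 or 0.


alpha(21) = beta(20)
beta(20) = alpha(19)
alpha(19) = beta(18)
beta(18) = alpha(17)
alpha(17) = beta(16)
beta(16) = alpha(15)
alpha(15) = beta(14)
beta(14) = alpha(13)
alpha(13) = beta(12)
beta(12) = alpha(11)
alpha(11) = beta(10)
beta(10) = alpha(9)
alpha(9) = beta(8)
beta(8) = alpha(7)
alpha(7) = beta(6)
beta(6) = alpha(5)
alpha(5) = beta(4)
beta(4) = alpha(3)
alpha(3) = beta(2)
beta(2) = alpha(1)
alpha(1) = beta(0)
beta(0) = 0  (base case)
Result: 0

0


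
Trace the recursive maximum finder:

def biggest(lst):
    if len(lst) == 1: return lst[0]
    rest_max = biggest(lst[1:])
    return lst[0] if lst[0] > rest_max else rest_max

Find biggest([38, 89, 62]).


biggest([38, 89, 62]): compare 38 with biggest([89, 62])
biggest([89, 62]): compare 89 with biggest([62])
biggest([62]) = 62  (base case)
Compare 89 with 62 -> 89
Compare 38 with 89 -> 89

89


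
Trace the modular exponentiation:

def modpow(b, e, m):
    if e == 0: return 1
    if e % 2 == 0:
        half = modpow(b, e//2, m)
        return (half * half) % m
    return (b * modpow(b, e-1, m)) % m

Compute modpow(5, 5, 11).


modpow(5, 5, 11): e is odd, compute modpow(5, 4, 11)
  modpow(5, 4, 11): e is even, compute modpow(5, 2, 11)
    modpow(5, 2, 11): e is even, compute modpow(5, 1, 11)
      modpow(5, 1, 11): e is odd, compute modpow(5, 0, 11)
        modpow(5, 0, 11) = 1
      (5 * 1) % 11 = 5
    half=5, (5*5) % 11 = 3
  half=3, (3*3) % 11 = 9
(5 * 9) % 11 = 1

1


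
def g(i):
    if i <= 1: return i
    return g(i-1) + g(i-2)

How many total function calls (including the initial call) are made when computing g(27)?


Let C(n) = total calls for g(n)
C(0) = 1, C(1) = 1
C(2) = 1 + C(1) + C(0) = 1 + 1 + 1 = 3
C(3) = 1 + C(2) + C(1) = 1 + 3 + 1 = 5
C(4) = 1 + C(3) + C(2) = 1 + 5 + 3 = 9
C(5) = 1 + C(4) + C(3) = 1 + 9 + 5 = 15
C(6) = 1 + C(5) + C(4) = 1 + 15 + 9 = 25
C(7) = 1 + C(6) + C(5) = 1 + 25 + 15 = 41
C(8) = 1 + C(7) + C(6) = 1 + 41 + 25 = 67
C(9) = 1 + C(8) + C(7) = 1 + 67 + 41 = 109
C(10) = 1 + C(9) + C(8) = 1 + 109 + 67 = 177
C(11) = 1 + C(10) + C(9) = 1 + 177 + 109 = 287
C(12) = 1 + C(11) + C(10) = 1 + 287 + 177 = 465
C(13) = 1 + C(12) + C(11) = 1 + 465 + 287 = 753
C(14) = 1 + C(13) + C(12) = 1 + 753 + 465 = 1219
C(15) = 1 + C(14) + C(13) = 1 + 1219 + 753 = 1973
C(16) = 1 + C(15) + C(14) = 1 + 1973 + 1219 = 3193
C(17) = 1 + C(16) + C(15) = 1 + 3193 + 1973 = 5167
C(18) = 1 + C(17) + C(16) = 1 + 5167 + 3193 = 8361
C(19) = 1 + C(18) + C(17) = 1 + 8361 + 5167 = 13529
C(20) = 1 + C(19) + C(18) = 1 + 13529 + 8361 = 21891
C(21) = 1 + C(20) + C(19) = 1 + 21891 + 13529 = 35421
C(22) = 1 + C(21) + C(20) = 1 + 35421 + 21891 = 57313
C(23) = 1 + C(22) + C(21) = 1 + 57313 + 35421 = 92735
C(24) = 1 + C(23) + C(22) = 1 + 92735 + 57313 = 150049
C(25) = 1 + C(24) + C(23) = 1 + 150049 + 92735 = 242785
C(26) = 1 + C(25) + C(24) = 1 + 242785 + 150049 = 392835
C(27) = 1 + C(26) + C(25) = 1 + 392835 + 242785 = 635621

635621


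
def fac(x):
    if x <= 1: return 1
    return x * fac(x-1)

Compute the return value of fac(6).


fac(6)
= 6 * fac(5)
= 6 * 5 * fac(4)
= 6 * 5 * 4 * fac(3)
= 6 * 5 * 4 * 3 * fac(2)
= 6 * 5 * 4 * 3 * 2 * fac(1)
= 6 * 5 * 4 * 3 * 2 * 1
= 720

720


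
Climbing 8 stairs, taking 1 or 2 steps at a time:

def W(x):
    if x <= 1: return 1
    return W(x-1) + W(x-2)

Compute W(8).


Building up from base cases:
W(0) = 1
W(1) = 1
W(2) = W(1) + W(0) = 1 + 1 = 2
W(3) = W(2) + W(1) = 2 + 1 = 3
W(4) = W(3) + W(2) = 3 + 2 = 5
W(5) = W(4) + W(3) = 5 + 3 = 8
W(6) = W(5) + W(4) = 8 + 5 = 13
W(7) = W(6) + W(5) = 13 + 8 = 21
W(8) = W(7) + W(6) = 21 + 13 = 34

34


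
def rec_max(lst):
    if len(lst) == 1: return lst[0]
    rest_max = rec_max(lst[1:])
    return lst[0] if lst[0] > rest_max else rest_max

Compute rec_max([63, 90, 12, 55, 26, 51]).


rec_max([63, 90, 12, 55, 26, 51]): compare 63 with rec_max([90, 12, 55, 26, 51])
rec_max([90, 12, 55, 26, 51]): compare 90 with rec_max([12, 55, 26, 51])
rec_max([12, 55, 26, 51]): compare 12 with rec_max([55, 26, 51])
rec_max([55, 26, 51]): compare 55 with rec_max([26, 51])
rec_max([26, 51]): compare 26 with rec_max([51])
rec_max([51]) = 51  (base case)
Compare 26 with 51 -> 51
Compare 55 with 51 -> 55
Compare 12 with 55 -> 55
Compare 90 with 55 -> 90
Compare 63 with 90 -> 90

90


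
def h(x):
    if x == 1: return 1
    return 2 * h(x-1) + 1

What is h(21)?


h(21) = 2 * h(20) + 1
h(20) = 2 * h(19) + 1
h(19) = 2 * h(18) + 1
h(18) = 2 * h(17) + 1
h(17) = 2 * h(16) + 1
h(16) = 2 * h(15) + 1
h(15) = 2 * h(14) + 1
h(14) = 2 * h(13) + 1
h(13) = 2 * h(12) + 1
h(12) = 2 * h(11) + 1
h(11) = 2 * h(10) + 1
h(10) = 2 * h(9) + 1
h(9) = 2 * h(8) + 1
h(8) = 2 * h(7) + 1
h(7) = 2 * h(6) + 1
h(6) = 2 * h(5) + 1
h(5) = 2 * h(4) + 1
h(4) = 2 * h(3) + 1
h(3) = 2 * h(2) + 1
h(2) = 2 * h(1) + 1
h(1) = 1  (base case)
h(2) = 2 * 1 + 1 = 3
h(3) = 2 * 3 + 1 = 7
h(4) = 2 * 7 + 1 = 15
h(5) = 2 * 15 + 1 = 31
h(6) = 2 * 31 + 1 = 63
h(7) = 2 * 63 + 1 = 127
h(8) = 2 * 127 + 1 = 255
h(9) = 2 * 255 + 1 = 511
h(10) = 2 * 511 + 1 = 1023
h(11) = 2 * 1023 + 1 = 2047
h(12) = 2 * 2047 + 1 = 4095
h(13) = 2 * 4095 + 1 = 8191
h(14) = 2 * 8191 + 1 = 16383
h(15) = 2 * 16383 + 1 = 32767
h(16) = 2 * 32767 + 1 = 65535
h(17) = 2 * 65535 + 1 = 131071
h(18) = 2 * 131071 + 1 = 262143
h(19) = 2 * 262143 + 1 = 524287
h(20) = 2 * 524287 + 1 = 1048575
h(21) = 2 * 1048575 + 1 = 2097151

2097151


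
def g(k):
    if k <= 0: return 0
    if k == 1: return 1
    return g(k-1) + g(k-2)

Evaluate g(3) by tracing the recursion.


Computing g(3) bottom-up:
g(0) = 0
g(1) = 1
g(2) = g(1) + g(0) = 1 + 0 = 1
g(3) = g(2) + g(1) = 1 + 1 = 2

2


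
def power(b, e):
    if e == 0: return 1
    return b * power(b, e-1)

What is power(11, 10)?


power(11, 10)
= 11 * power(11, 9)
= 11 * 11 * power(11, 8)
= 11 * 11 * 11 * power(11, 7)
= 11 * 11 * 11 * 11 * power(11, 6)
= 11 * 11 * 11 * 11 * 11 * power(11, 5)
= 11 * 11 * 11 * 11 * 11 * 11 * power(11, 4)
= 11 * 11 * 11 * 11 * 11 * 11 * 11 * power(11, 3)
= 11 * 11 * 11 * 11 * 11 * 11 * 11 * 11 * power(11, 2)
= 11 * 11 * 11 * 11 * 11 * 11 * 11 * 11 * 11 * power(11, 1)
= 11 * 11 * 11 * 11 * 11 * 11 * 11 * 11 * 11 * 11 * power(11, 0)
= 11 * 11 * 11 * 11 * 11 * 11 * 11 * 11 * 11 * 11 * 1
= 25937424601

25937424601


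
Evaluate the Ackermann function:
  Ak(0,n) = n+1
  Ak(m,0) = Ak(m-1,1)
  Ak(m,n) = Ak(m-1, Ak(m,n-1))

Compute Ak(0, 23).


Ak(0, 23) = 24
Result: Ak(0, 23) = 24

24


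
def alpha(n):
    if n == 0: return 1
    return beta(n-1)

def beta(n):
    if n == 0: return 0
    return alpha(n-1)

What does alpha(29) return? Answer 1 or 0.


alpha(29) = beta(28)
beta(28) = alpha(27)
alpha(27) = beta(26)
beta(26) = alpha(25)
alpha(25) = beta(24)
beta(24) = alpha(23)
alpha(23) = beta(22)
beta(22) = alpha(21)
alpha(21) = beta(20)
beta(20) = alpha(19)
alpha(19) = beta(18)
beta(18) = alpha(17)
alpha(17) = beta(16)
beta(16) = alpha(15)
alpha(15) = beta(14)
beta(14) = alpha(13)
alpha(13) = beta(12)
beta(12) = alpha(11)
alpha(11) = beta(10)
beta(10) = alpha(9)
alpha(9) = beta(8)
beta(8) = alpha(7)
alpha(7) = beta(6)
beta(6) = alpha(5)
alpha(5) = beta(4)
beta(4) = alpha(3)
alpha(3) = beta(2)
beta(2) = alpha(1)
alpha(1) = beta(0)
beta(0) = 0  (base case)
Result: 0

0


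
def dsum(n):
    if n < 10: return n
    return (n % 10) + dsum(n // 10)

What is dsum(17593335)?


dsum(17593335) = 5 + dsum(1759333)
dsum(1759333) = 3 + dsum(175933)
dsum(175933) = 3 + dsum(17593)
dsum(17593) = 3 + dsum(1759)
dsum(1759) = 9 + dsum(175)
dsum(175) = 5 + dsum(17)
dsum(17) = 7 + dsum(1)
dsum(1) = 1  (base case)
Total: 5 + 3 + 3 + 3 + 9 + 5 + 7 + 1 = 36

36


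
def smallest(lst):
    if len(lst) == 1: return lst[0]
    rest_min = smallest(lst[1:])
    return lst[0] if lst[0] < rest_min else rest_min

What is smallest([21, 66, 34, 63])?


smallest([21, 66, 34, 63]): compare 21 with smallest([66, 34, 63])
smallest([66, 34, 63]): compare 66 with smallest([34, 63])
smallest([34, 63]): compare 34 with smallest([63])
smallest([63]) = 63  (base case)
Compare 34 with 63 -> 34
Compare 66 with 34 -> 34
Compare 21 with 34 -> 21

21


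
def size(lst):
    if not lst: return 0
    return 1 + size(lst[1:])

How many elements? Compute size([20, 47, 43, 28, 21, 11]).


size([20, 47, 43, 28, 21, 11]) = 1 + size([47, 43, 28, 21, 11])
size([47, 43, 28, 21, 11]) = 1 + size([43, 28, 21, 11])
size([43, 28, 21, 11]) = 1 + size([28, 21, 11])
size([28, 21, 11]) = 1 + size([21, 11])
size([21, 11]) = 1 + size([11])
size([11]) = 1 + size([])
size([]) = 0  (base case)
Unwinding: 1 + 1 + 1 + 1 + 1 + 1 + 0 = 6

6


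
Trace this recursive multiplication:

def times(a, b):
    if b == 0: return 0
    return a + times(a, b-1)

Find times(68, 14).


times(68, 14) = 68 + times(68, 13)
times(68, 13) = 68 + times(68, 12)
times(68, 12) = 68 + times(68, 11)
times(68, 11) = 68 + times(68, 10)
times(68, 10) = 68 + times(68, 9)
times(68, 9) = 68 + times(68, 8)
times(68, 8) = 68 + times(68, 7)
times(68, 7) = 68 + times(68, 6)
times(68, 6) = 68 + times(68, 5)
times(68, 5) = 68 + times(68, 4)
times(68, 4) = 68 + times(68, 3)
times(68, 3) = 68 + times(68, 2)
times(68, 2) = 68 + times(68, 1)
times(68, 1) = 68 + times(68, 0)
times(68, 0) = 0  (base case)
Total: 68 + 68 + 68 + 68 + 68 + 68 + 68 + 68 + 68 + 68 + 68 + 68 + 68 + 68 + 0 = 952

952


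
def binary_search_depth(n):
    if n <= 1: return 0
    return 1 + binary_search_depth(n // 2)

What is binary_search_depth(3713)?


3713 / 2 = 1856
1856 / 2 = 928
928 / 2 = 464
464 / 2 = 232
232 / 2 = 116
116 / 2 = 58
58 / 2 = 29
29 / 2 = 14
14 / 2 = 7
7 / 2 = 3
3 / 2 = 1
Reached 1 after 11 halvings

11


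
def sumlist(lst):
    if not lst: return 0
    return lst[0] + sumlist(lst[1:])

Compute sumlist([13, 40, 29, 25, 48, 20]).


sumlist([13, 40, 29, 25, 48, 20]) = 13 + sumlist([40, 29, 25, 48, 20])
sumlist([40, 29, 25, 48, 20]) = 40 + sumlist([29, 25, 48, 20])
sumlist([29, 25, 48, 20]) = 29 + sumlist([25, 48, 20])
sumlist([25, 48, 20]) = 25 + sumlist([48, 20])
sumlist([48, 20]) = 48 + sumlist([20])
sumlist([20]) = 20 + sumlist([])
sumlist([]) = 0  (base case)
Total: 13 + 40 + 29 + 25 + 48 + 20 + 0 = 175

175


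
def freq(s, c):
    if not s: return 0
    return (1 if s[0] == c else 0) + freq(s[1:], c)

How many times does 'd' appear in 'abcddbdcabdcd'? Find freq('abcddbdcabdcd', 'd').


s[0]='a' != 'd' -> 0
s[0]='b' != 'd' -> 0
s[0]='c' != 'd' -> 0
s[0]='d' == 'd' -> 1
s[0]='d' == 'd' -> 1
s[0]='b' != 'd' -> 0
s[0]='d' == 'd' -> 1
s[0]='c' != 'd' -> 0
s[0]='a' != 'd' -> 0
s[0]='b' != 'd' -> 0
s[0]='d' == 'd' -> 1
s[0]='c' != 'd' -> 0
s[0]='d' == 'd' -> 1
Sum: 0 + 0 + 0 + 1 + 1 + 0 + 1 + 0 + 0 + 0 + 1 + 0 + 1 = 5

5


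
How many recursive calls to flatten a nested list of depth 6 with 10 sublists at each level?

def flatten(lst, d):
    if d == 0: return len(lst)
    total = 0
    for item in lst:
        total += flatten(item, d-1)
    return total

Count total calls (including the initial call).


At depth 0 (root): 1 call
At depth 1: each of 1 parents calls flatten on 10 children = 10 calls
At depth 2: each of 10 parents calls flatten on 10 children = 100 calls
At depth 3: each of 100 parents calls flatten on 10 children = 1000 calls
At depth 4: each of 1000 parents calls flatten on 10 children = 10000 calls
At depth 5: each of 10000 parents calls flatten on 10 children = 100000 calls
At depth 6: each of 100000 parents calls flatten on 10 children = 1000000 calls
Total: 1 + 10 + 100 + 1000 + 10000 + 100000 + 1000000 = 1111111

1111111


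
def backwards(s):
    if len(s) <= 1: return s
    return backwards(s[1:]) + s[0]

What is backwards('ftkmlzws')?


backwards('ftkmlzws') = backwards('tkmlzws') + 'f'
backwards('tkmlzws') = backwards('kmlzws') + 't'
backwards('kmlzws') = backwards('mlzws') + 'k'
backwards('mlzws') = backwards('lzws') + 'm'
backwards('lzws') = backwards('zws') + 'l'
backwards('zws') = backwards('ws') + 'z'
backwards('ws') = backwards('s') + 'w'
backwards('s') = 's'  (base case)
Concatenating: 's' + 'w' + 'z' + 'l' + 'm' + 'k' + 't' + 'f' = 'swzlmktf'

swzlmktf


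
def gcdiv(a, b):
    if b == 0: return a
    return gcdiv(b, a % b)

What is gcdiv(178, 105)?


gcdiv(178, 105) = gcdiv(105, 73)
gcdiv(105, 73) = gcdiv(73, 32)
gcdiv(73, 32) = gcdiv(32, 9)
gcdiv(32, 9) = gcdiv(9, 5)
gcdiv(9, 5) = gcdiv(5, 4)
gcdiv(5, 4) = gcdiv(4, 1)
gcdiv(4, 1) = gcdiv(1, 0)
gcdiv(1, 0) = 1  (base case)

1


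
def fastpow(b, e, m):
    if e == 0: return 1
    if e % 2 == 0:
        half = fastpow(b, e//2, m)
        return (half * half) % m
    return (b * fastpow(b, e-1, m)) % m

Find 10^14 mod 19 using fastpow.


fastpow(10, 14, 19): e is even, compute fastpow(10, 7, 19)
  fastpow(10, 7, 19): e is odd, compute fastpow(10, 6, 19)
    fastpow(10, 6, 19): e is even, compute fastpow(10, 3, 19)
      fastpow(10, 3, 19): e is odd, compute fastpow(10, 2, 19)
        fastpow(10, 2, 19): e is even, compute fastpow(10, 1, 19)
          fastpow(10, 1, 19): e is odd, compute fastpow(10, 0, 19)
          fastpow(10, 0, 19) = 1
          (10 * 1) % 19 = 10
        half=10, (10*10) % 19 = 5
      (10 * 5) % 19 = 12
    half=12, (12*12) % 19 = 11
  (10 * 11) % 19 = 15
half=15, (15*15) % 19 = 16

16


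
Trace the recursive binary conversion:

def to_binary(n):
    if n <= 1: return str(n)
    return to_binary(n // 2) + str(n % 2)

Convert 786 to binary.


to_binary(786) = to_binary(393) + '0'
to_binary(393) = to_binary(196) + '1'
to_binary(196) = to_binary(98) + '0'
to_binary(98) = to_binary(49) + '0'
to_binary(49) = to_binary(24) + '1'
to_binary(24) = to_binary(12) + '0'
to_binary(12) = to_binary(6) + '0'
to_binary(6) = to_binary(3) + '0'
to_binary(3) = to_binary(1) + '1'
to_binary(1) = '1'  (base case)
Concatenating: '1' + '1' + '0' + '0' + '0' + '1' + '0' + '0' + '1' + '0' = '1100010010'

1100010010


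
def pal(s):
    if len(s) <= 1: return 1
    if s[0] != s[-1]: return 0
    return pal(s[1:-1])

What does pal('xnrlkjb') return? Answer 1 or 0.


pal('xnrlkjb'): s[0]='x' != s[-1]='b' -> return 0
Result: 0 (not a palindrome)

0


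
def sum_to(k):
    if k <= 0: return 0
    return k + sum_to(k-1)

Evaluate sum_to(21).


sum_to(21)
= 21 + 20 + 19 + 18 + 17 + 16 + 15 + 14 + 13 + 12 + 11 + 10 + 9 + 8 + 7 + 6 + 5 + 4 + 3 + 2 + 1 + sum_to(0)
= 21 + 20 + 19 + 18 + 17 + 16 + 15 + 14 + 13 + 12 + 11 + 10 + 9 + 8 + 7 + 6 + 5 + 4 + 3 + 2 + 1 + 0
= 231

231


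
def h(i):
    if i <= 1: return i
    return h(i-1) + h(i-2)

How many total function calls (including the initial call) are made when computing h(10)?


Let C(n) = total calls for h(n)
C(0) = 1, C(1) = 1
C(2) = 1 + C(1) + C(0) = 1 + 1 + 1 = 3
C(3) = 1 + C(2) + C(1) = 1 + 3 + 1 = 5
C(4) = 1 + C(3) + C(2) = 1 + 5 + 3 = 9
C(5) = 1 + C(4) + C(3) = 1 + 9 + 5 = 15
C(6) = 1 + C(5) + C(4) = 1 + 15 + 9 = 25
C(7) = 1 + C(6) + C(5) = 1 + 25 + 15 = 41
C(8) = 1 + C(7) + C(6) = 1 + 41 + 25 = 67
C(9) = 1 + C(8) + C(7) = 1 + 67 + 41 = 109
C(10) = 1 + C(9) + C(8) = 1 + 109 + 67 = 177

177


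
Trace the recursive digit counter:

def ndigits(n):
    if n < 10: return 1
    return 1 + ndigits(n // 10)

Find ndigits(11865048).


ndigits(11865048) = 1 + ndigits(1186504)
ndigits(1186504) = 1 + ndigits(118650)
ndigits(118650) = 1 + ndigits(11865)
ndigits(11865) = 1 + ndigits(1186)
ndigits(1186) = 1 + ndigits(118)
ndigits(118) = 1 + ndigits(11)
ndigits(11) = 1 + ndigits(1)
ndigits(1) = 1  (base case: 1 < 10)
Unwinding: 1 + 1 + 1 + 1 + 1 + 1 + 1 + 1 = 8

8


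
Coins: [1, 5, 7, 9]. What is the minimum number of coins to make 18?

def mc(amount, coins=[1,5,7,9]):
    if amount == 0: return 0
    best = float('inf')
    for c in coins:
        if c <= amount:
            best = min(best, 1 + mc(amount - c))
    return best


Building up with DP:
mc(0) = 0
mc(1) = min(1+mc(0)=1+0=1) = 1
mc(2) = min(1+mc(1)=1+1=2) = 2
mc(3) = min(1+mc(2)=1+2=3) = 3
mc(4) = min(1+mc(3)=1+3=4) = 4
mc(5) = min(1+mc(4)=1+4=5, 1+mc(0)=1+0=1) = 1
mc(6) = min(1+mc(5)=1+1=2, 1+mc(1)=1+1=2) = 2
mc(7) = min(1+mc(6)=1+2=3, 1+mc(2)=1+2=3, 1+mc(0)=1+0=1) = 1
mc(8) = min(1+mc(7)=1+1=2, 1+mc(3)=1+3=4, 1+mc(1)=1+1=2) = 2
mc(9) = min(1+mc(8)=1+2=3, 1+mc(4)=1+4=5, 1+mc(2)=1+2=3, 1+mc(0)=1+0=1) = 1
mc(10) = min(1+mc(9)=1+1=2, 1+mc(5)=1+1=2, 1+mc(3)=1+3=4, 1+mc(1)=1+1=2) = 2
mc(11) = min(1+mc(10)=1+2=3, 1+mc(6)=1+2=3, 1+mc(4)=1+4=5, 1+mc(2)=1+2=3) = 3
mc(12) = min(1+mc(11)=1+3=4, 1+mc(7)=1+1=2, 1+mc(5)=1+1=2, 1+mc(3)=1+3=4) = 2
mc(13) = min(1+mc(12)=1+2=3, 1+mc(8)=1+2=3, 1+mc(6)=1+2=3, 1+mc(4)=1+4=5) = 3
mc(14) = min(1+mc(13)=1+3=4, 1+mc(9)=1+1=2, 1+mc(7)=1+1=2, 1+mc(5)=1+1=2) = 2
mc(15) = min(1+mc(14)=1+2=3, 1+mc(10)=1+2=3, 1+mc(8)=1+2=3, 1+mc(6)=1+2=3) = 3
mc(16) = min(1+mc(15)=1+3=4, 1+mc(11)=1+3=4, 1+mc(9)=1+1=2, 1+mc(7)=1+1=2) = 2
mc(17) = min(1+mc(16)=1+2=3, 1+mc(12)=1+2=3, 1+mc(10)=1+2=3, 1+mc(8)=1+2=3) = 3
mc(18) = min(1+mc(17)=1+3=4, 1+mc(13)=1+3=4, 1+mc(11)=1+3=4, 1+mc(9)=1+1=2) = 2

2


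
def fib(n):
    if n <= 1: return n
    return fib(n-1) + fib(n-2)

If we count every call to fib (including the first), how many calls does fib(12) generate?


Let C(n) = total calls for fib(n)
C(0) = 1, C(1) = 1
C(2) = 1 + C(1) + C(0) = 1 + 1 + 1 = 3
C(3) = 1 + C(2) + C(1) = 1 + 3 + 1 = 5
C(4) = 1 + C(3) + C(2) = 1 + 5 + 3 = 9
C(5) = 1 + C(4) + C(3) = 1 + 9 + 5 = 15
C(6) = 1 + C(5) + C(4) = 1 + 15 + 9 = 25
C(7) = 1 + C(6) + C(5) = 1 + 25 + 15 = 41
C(8) = 1 + C(7) + C(6) = 1 + 41 + 25 = 67
C(9) = 1 + C(8) + C(7) = 1 + 67 + 41 = 109
C(10) = 1 + C(9) + C(8) = 1 + 109 + 67 = 177
C(11) = 1 + C(10) + C(9) = 1 + 177 + 109 = 287
C(12) = 1 + C(11) + C(10) = 1 + 287 + 177 = 465

465


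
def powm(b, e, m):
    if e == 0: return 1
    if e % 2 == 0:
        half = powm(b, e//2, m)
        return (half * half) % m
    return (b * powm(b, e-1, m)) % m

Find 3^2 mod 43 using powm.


powm(3, 2, 43): e is even, compute powm(3, 1, 43)
  powm(3, 1, 43): e is odd, compute powm(3, 0, 43)
    powm(3, 0, 43) = 1
  (3 * 1) % 43 = 3
half=3, (3*3) % 43 = 9

9
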